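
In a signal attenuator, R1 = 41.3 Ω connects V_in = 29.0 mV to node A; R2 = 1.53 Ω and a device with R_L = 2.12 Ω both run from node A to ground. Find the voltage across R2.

The load sits in parallel with R2, giving an effective lower resistance R2' = R2·R_L/(R2+R_L) = 0.8887 Ω.
Then V_out = V_in · R2'/(R1 + R2') = 29.0 × 0.8887/42.19 = 0.6109 mV.

V_out ≈ 0.611 mV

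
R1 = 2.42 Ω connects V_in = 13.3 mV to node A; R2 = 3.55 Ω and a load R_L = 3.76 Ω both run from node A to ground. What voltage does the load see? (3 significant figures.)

The load sits in parallel with R2, giving an effective lower resistance R2' = R2·R_L/(R2+R_L) = 1.826 Ω.
Voltage divider with the loaded lower leg: V_out = 13.3 × 1.826/(2.42 + 1.826) = 13.3 × 0.4301 = 5.720 mV.

V_out ≈ 5.72 mV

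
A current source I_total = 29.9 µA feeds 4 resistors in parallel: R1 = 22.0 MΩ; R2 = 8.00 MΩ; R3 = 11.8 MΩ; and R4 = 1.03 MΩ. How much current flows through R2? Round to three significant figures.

I ≈ 3.05 µA

Total conductance ΣG = 1/22.0 + 1/8.00 + 1/11.8 + 1/1.03 = 1.226 (units of 1/MΩ).
R2 takes the fraction G_k/ΣG = 0.1250/1.226 = 0.1020, so I = 29.9 × 0.1020 = 3.048 µA.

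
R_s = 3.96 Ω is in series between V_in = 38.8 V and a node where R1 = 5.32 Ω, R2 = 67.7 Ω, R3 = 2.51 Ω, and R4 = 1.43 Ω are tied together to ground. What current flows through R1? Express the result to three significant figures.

I ≈ 1.19 A

Equivalent of the parallel group: R_p = 0.7690 Ω.
V_A by voltage divider: V_A = 38.8 × 0.7690/(3.96 + 0.7690) = 6.309 V.
Branch current I = V_A/R1 = 6.309/5.32 = 1.186 A.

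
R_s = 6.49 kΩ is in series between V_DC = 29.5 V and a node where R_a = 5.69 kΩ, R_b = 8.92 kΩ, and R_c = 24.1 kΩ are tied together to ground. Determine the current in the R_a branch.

I ≈ 1.65 mA

Combine the parallel branches: R_p = (1/5.69 + 1/8.92 + 1/24.1)⁻¹ = 3.036 kΩ.
Node voltage V_A = V_DC · R_p/(R_s + R_p) = 29.5 × 0.3187 = 9.402 V.
I(R_a) = V_A / R_a = 9.402/5.69 = 1.652 mA.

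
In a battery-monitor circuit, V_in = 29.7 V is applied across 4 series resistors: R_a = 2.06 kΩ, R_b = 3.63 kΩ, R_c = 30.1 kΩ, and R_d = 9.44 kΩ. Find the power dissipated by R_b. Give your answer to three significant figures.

P ≈ 1.57 mW

ΣR = 45.23 kΩ → I = 29.7/45.23 = 0.6566 mA.
P(R_b) = I²·R_b = (0.6566)² × 3.63 = 1.565 mW.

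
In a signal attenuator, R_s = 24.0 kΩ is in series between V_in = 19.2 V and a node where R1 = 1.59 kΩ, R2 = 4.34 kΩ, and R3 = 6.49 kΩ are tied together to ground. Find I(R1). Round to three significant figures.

Equivalent of the parallel group: R_p = 0.9867 kΩ.
V_A by voltage divider: V_A = 19.2 × 0.9867/(24.0 + 0.9867) = 0.7582 V.
Branch current I = V_A/R1 = 0.7582/1.59 = 0.4769 mA.

I ≈ 0.477 mA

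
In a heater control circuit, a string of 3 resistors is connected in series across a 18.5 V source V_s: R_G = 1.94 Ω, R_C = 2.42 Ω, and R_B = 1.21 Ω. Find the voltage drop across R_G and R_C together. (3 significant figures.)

V ≈ 14.5 V

ΣR = 1.94 + 2.42 + 1.21 = 5.570 Ω.
R_{R_G..R_C} = 1.94 + 2.42 = 4.360 Ω.
Voltage divider: V = V_s · (4.360 / 5.570) = 18.5 × 0.7828 = 14.48 V.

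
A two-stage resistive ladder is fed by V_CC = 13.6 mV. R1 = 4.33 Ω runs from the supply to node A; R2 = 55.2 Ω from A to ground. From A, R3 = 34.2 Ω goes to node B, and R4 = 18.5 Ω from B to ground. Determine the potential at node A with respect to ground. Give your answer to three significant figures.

V_A ≈ 11.7 mV

Looking into the second stage from A: R3 + R4 = 52.70 Ω appears in parallel with R2.
R2 ‖ (R3+R4) = 26.96 Ω.
First divider: V_A = V_CC · 26.96/(4.33 + 26.96) = 11.72 mV.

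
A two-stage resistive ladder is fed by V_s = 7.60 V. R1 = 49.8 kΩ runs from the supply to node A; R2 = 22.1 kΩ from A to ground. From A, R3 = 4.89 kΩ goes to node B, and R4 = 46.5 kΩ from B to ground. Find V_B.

V_B ≈ 1.63 V

Looking into the second stage from A: R3 + R4 = 51.39 kΩ appears in parallel with R2.
Effective lower resistance at A: R2 ‖ 51.39 = 15.45 kΩ.
So V_A = 7.60 × 0.2368 = 1.800 V.
Stage 2 is unloaded, so V_B = V_A · R4/(R3+R4) = 1.800 × 46.5/51.39 = 1.629 V.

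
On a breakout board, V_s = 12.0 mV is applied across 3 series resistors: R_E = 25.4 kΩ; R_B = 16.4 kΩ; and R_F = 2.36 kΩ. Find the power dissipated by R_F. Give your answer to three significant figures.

Series current I = V_s/ΣR = 12.0/44.16 = 0.2717 µA.
V(R_F) = I·R = 0.6413 mV; P = V·I = 0.6413 × 0.2717 = 0.1743 nW.

P ≈ 0.174 nW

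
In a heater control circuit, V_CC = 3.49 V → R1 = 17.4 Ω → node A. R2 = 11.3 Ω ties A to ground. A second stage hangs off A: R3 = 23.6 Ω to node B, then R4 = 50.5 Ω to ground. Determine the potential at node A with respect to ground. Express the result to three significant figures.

V_A ≈ 1.26 V

Node A sees R2 in parallel with the series input of stage 2, R3 + R4 = 74.10 Ω.
Effective lower resistance at A: R2 ‖ 74.10 = 9.805 Ω.
V_A = 3.49 × 9.805/(17.4 + 9.805) = 1.258 V.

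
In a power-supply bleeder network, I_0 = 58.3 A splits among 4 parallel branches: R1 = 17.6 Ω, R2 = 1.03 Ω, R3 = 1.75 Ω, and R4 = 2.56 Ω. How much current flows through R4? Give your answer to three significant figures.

I ≈ 11.4 A

Total conductance ΣG = 1/17.6 + 1/1.03 + 1/1.75 + 1/2.56 = 1.990 (units of 1/Ω).
By the current-divider rule, I = I_0 · G_k/ΣG = 58.3 × 0.1963 = 11.45 A.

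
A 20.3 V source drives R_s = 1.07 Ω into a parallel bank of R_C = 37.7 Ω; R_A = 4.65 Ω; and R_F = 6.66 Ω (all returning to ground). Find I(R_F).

Equivalent of the parallel group: R_p = 2.553 Ω.
Node voltage V_A = V_DC · R_p/(R_s + R_p) = 20.3 × 0.7046 = 14.30 V.
Branch current I = V_A/R_F = 14.30/6.66 = 2.148 A.

I ≈ 2.15 A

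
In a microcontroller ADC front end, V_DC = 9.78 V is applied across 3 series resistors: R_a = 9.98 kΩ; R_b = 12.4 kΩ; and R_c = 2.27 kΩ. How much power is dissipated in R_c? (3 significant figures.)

The common current is I = 9.78/24.65 = 0.3968 mA.
P(R_c) = I²·R_c = (0.3968)² × 2.27 = 0.3573 mW.

P ≈ 0.357 mW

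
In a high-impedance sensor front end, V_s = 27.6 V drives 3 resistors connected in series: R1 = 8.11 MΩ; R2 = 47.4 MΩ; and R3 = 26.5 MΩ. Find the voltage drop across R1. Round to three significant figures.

ΣR = 8.11 + 47.4 + 26.5 = 82.01 MΩ.
V = V_s · R/ΣR = 27.6 × 0.09889 = 2.729 V.

V ≈ 2.73 V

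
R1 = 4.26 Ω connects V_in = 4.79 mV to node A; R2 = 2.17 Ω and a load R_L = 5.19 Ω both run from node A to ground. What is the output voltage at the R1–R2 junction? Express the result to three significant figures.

V_out ≈ 1.27 mV

The load sits in parallel with R2, giving an effective lower resistance R2' = R2·R_L/(R2+R_L) = 1.530 Ω.
Voltage divider with the loaded lower leg: V_out = 4.79 × 1.530/(4.26 + 1.530) = 4.79 × 0.2643 = 1.266 mV.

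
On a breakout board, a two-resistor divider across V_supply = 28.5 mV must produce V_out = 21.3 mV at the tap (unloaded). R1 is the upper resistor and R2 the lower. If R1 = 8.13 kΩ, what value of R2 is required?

The divider ratio is R2/(R1+R2) = 21.3/28.5 = 0.7474.
R2 = R1 · 0.7474/(1 − 0.7474) = 24.05 kΩ.

R2 ≈ 24.1 kΩ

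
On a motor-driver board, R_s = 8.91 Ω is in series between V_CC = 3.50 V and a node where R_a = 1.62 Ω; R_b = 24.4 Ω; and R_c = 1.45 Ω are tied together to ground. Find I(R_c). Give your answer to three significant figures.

I ≈ 0.186 A

Combine the parallel branches: R_p = (1/1.62 + 1/24.4 + 1/1.45)⁻¹ = 0.7419 Ω.
Node voltage V_A = V_CC · R_p/(R_s + R_p) = 3.50 × 0.07686 = 0.2690 V.
I(R_c) = V_A / R_c = 0.2690/1.45 = 0.1855 A.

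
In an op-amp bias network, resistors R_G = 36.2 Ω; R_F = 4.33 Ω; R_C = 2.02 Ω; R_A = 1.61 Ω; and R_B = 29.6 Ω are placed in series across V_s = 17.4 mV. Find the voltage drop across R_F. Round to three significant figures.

Series total: ΣR = 36.2 + 4.33 + 2.02 + 1.61 + 29.6 = 73.76 Ω.
Voltage divider: V = V_s · (4.330 / 73.76) = 17.4 × 0.05870 = 1.021 mV.

V ≈ 1.02 mV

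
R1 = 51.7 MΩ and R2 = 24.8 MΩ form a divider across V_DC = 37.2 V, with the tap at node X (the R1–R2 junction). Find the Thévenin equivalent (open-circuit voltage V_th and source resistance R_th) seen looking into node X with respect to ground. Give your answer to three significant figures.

With X open, the divider is unloaded: V_th = 37.2 × 24.8/76.50 = 12.06 V.
Zeroing V_DC shorts the top of R1 to ground, so R_th = R1 ‖ R2 = 16.76 MΩ.

V_th ≈ 12.1 V, R_th ≈ 16.8 MΩ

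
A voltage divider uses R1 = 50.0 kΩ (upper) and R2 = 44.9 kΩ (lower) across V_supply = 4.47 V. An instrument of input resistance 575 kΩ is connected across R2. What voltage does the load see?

First combine the lower leg with the load: R2 ‖ R_L = 41.65 kΩ.
Voltage divider with the loaded lower leg: V_out = 4.47 × 41.65/(50.0 + 41.65) = 4.47 × 0.4544 = 2.031 V.

V_out ≈ 2.03 V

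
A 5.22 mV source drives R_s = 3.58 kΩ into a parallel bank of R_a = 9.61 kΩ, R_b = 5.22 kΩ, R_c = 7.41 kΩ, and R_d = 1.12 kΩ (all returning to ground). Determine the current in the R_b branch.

Equivalent of the parallel group: R_p = 0.7556 kΩ.
V_A = 5.22 × 0.7556/4.336 = 0.9097 mV.
Branch current I = V_A/R_b = 0.9097/5.22 = 0.1743 µA.

I ≈ 0.174 µA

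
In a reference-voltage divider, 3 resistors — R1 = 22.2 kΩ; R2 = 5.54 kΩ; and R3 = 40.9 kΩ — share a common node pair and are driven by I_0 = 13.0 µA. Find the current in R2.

Total conductance ΣG = 1/22.2 + 1/5.54 + 1/40.9 = 0.2500 (units of 1/kΩ).
By the current-divider rule, I = I_0 · G_k/ΣG = 13.0 × 0.7220 = 9.386 µA.

I ≈ 9.39 µA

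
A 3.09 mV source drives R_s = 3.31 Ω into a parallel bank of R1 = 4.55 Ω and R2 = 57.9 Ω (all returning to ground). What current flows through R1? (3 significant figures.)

Combine the parallel branches: R_p = (1/4.55 + 1/57.9)⁻¹ = 4.218 Ω.
V_A = 3.09 × 4.218/7.528 = 1.731 mV.
I(R1) = V_A / R1 = 1.731/4.55 = 0.3805 mA.

I ≈ 0.381 mA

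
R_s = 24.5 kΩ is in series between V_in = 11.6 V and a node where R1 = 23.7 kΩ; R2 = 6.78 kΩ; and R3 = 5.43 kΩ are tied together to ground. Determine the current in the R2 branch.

I ≈ 0.168 mA

Parallel bank: R_p = 1/(1/23.7 + 1/6.78 + 1/5.43) = 2.675 kΩ.
V_A = 11.6 × 2.675/27.17 = 1.142 V.
Branch current I = V_A/R2 = 1.142/6.78 = 0.1684 mA.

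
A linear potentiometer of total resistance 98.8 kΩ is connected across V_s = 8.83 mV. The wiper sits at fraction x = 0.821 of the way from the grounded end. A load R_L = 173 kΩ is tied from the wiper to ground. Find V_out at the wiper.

V_out ≈ 6.69 mV

The pot divides into 17.69 kΩ above the wiper and 81.11 kΩ below.
Lower segment in parallel with the load: 81.11 ‖ 173 = 55.22 kΩ.
Then V_out = V_s · 55.22/(17.69 + 55.22) = 6.688 mV.
(Unloaded: V_out = x·V_s = 7.25 mV.)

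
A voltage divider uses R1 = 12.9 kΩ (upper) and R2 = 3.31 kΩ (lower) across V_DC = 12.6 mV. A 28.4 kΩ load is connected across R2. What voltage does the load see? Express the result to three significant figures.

V_out ≈ 2.35 mV

First combine the lower leg with the load: R2 ‖ R_L = 2.964 kΩ.
Voltage divider with the loaded lower leg: V_out = 12.6 × 2.964/(12.9 + 2.964) = 12.6 × 0.1869 = 2.354 mV.
(Unloaded it would be 2.57 mV; the load pulls it down.)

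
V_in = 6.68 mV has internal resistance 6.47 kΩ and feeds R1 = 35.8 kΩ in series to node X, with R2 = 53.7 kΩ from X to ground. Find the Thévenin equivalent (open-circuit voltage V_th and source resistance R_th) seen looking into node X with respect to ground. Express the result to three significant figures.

R1' = 6.47 + 35.8 = 42.27 kΩ (source resistance + R1).
With X open, the divider is unloaded: V_th = 6.68 × 53.7/95.97 = 3.738 mV.
With V_in suppressed (replaced by a short), R_th = R1' ‖ R2 = (42.27 × 53.7)/(42.27 + 53.7) = 23.65 kΩ.

V_th ≈ 3.74 mV, R_th ≈ 23.7 kΩ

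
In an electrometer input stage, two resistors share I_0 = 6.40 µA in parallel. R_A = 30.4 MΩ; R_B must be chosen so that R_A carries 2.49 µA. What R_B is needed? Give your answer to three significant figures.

The fraction through R_A equals R_B/(R_A+R_B).
With f = 0.3891, R_B = R_A · f/(1−f) = 30.4 × 0.6368 = 19.36 MΩ.

R_B ≈ 19.4 MΩ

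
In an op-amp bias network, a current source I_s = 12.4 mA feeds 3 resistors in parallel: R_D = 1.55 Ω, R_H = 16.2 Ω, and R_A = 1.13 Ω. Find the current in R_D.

I ≈ 5.03 mA

Conductances: ΣG = 1/1.55 + 1/16.2 + 1/1.13 = 1.592 (1/Ω).
Current divider: I(R_D) = I_s · G_k/ΣG = 12.4 × (0.6452/1.592) = 12.4 × 0.4053 = 5.026 mA.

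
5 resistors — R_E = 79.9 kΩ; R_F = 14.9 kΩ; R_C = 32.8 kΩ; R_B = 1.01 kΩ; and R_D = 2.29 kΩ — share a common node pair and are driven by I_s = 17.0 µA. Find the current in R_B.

Conductances: ΣG = 1/79.9 + 1/14.9 + 1/32.8 + 1/1.01 + 1/2.29 = 1.537 (1/kΩ).
By the current-divider rule, I = I_s · G_k/ΣG = 17.0 × 0.6442 = 10.95 µA.

I ≈ 11.0 µA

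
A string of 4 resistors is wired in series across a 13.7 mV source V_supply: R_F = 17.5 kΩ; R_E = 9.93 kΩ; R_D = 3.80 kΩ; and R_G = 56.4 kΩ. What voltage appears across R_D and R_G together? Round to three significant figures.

V ≈ 9.41 mV

Total series resistance ΣR = 17.5 + 9.93 + 3.80 + 56.4 = 87.63 kΩ.
R_{R_D..R_G} = 3.80 + 56.4 = 60.20 kΩ.
Voltage divider: V = V_supply · (60.20 / 87.63) = 13.7 × 0.6870 = 9.412 mV.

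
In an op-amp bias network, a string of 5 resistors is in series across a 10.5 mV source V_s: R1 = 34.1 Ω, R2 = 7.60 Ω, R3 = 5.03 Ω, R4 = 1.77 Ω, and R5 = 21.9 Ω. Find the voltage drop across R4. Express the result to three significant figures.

V ≈ 0.264 mV

Total series resistance ΣR = 34.1 + 7.60 + 5.03 + 1.77 + 21.9 = 70.40 Ω.
By the voltage-divider rule, V = 10.5 × 1.770/70.40 = 0.2640 mV.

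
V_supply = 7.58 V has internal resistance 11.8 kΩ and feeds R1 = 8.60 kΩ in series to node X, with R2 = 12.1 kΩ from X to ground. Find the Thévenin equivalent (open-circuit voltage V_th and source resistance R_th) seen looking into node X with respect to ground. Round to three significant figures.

R1' = 11.8 + 8.60 = 20.40 kΩ (source resistance + R1).
Open-circuit (no load on X): V_th = V_supply · R2/(R1' + R2) = 7.58 × 12.1/(20.40 + 12.1) = 2.822 V.
Looking into X with the source shorted: R_th = R1'·R2/(R1'+R2) = 20.40 × 12.1/32.50 = 7.595 kΩ.

V_th ≈ 2.82 V, R_th ≈ 7.60 kΩ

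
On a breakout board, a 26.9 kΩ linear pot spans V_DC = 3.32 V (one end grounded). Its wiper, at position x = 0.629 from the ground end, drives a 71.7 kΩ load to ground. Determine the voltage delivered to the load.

The pot divides into 9.980 kΩ above the wiper and 16.92 kΩ below.
(x·R_p) ‖ R_L = 13.69 kΩ.
V_out = 3.32 × 13.69/(9.980 + 13.69) = 1.920 V.
(Unloaded: V_out = x·V_DC = 2.09 V.)

V_out ≈ 1.92 V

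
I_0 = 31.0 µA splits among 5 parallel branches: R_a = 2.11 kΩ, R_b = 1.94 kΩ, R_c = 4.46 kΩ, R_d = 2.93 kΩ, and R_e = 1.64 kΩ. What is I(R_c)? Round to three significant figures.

ΣG = 1/2.11 + 1/1.94 + 1/4.46 + 1/2.93 + 1/1.64 = 2.165.
By the current-divider rule, I = I_0 · G_k/ΣG = 31.0 × 0.1036 = 3.211 µA.

I ≈ 3.21 µA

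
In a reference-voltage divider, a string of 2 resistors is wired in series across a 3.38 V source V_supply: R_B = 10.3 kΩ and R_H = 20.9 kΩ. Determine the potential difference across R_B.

V ≈ 1.12 V

ΣR = 10.3 + 20.9 = 31.20 kΩ.
By the voltage-divider rule, V = 3.38 × 10.30/31.20 = 1.116 V.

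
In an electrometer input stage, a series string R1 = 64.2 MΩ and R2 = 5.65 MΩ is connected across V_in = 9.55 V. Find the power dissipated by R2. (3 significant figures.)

ΣR = 69.85 MΩ → I = 9.55/69.85 = 0.1367 µA.
P(R2) = I²·R2 = (0.1367)² × 5.65 = 0.1056 µW.

P ≈ 0.106 µW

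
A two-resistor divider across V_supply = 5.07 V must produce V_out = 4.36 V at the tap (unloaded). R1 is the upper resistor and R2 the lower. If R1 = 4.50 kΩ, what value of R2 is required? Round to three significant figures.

R2 ≈ 27.6 kΩ

The divider ratio is R2/(R1+R2) = 4.36/5.07 = 0.8600.
R2 = R1 · 0.8600/(1 − 0.8600) = 27.63 kΩ.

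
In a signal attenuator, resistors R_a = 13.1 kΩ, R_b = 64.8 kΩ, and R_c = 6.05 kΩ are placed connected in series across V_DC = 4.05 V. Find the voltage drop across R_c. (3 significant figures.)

V ≈ 0.292 V

Series total: ΣR = 13.1 + 64.8 + 6.05 = 83.95 kΩ.
Voltage divider: V = V_DC · (6.050 / 83.95) = 4.05 × 0.07207 = 0.2919 V.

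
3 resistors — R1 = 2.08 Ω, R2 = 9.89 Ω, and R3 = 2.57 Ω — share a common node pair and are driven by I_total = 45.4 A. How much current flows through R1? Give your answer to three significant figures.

Conductances: ΣG = 1/2.08 + 1/9.89 + 1/2.57 = 0.9710 (1/Ω).
R1 takes the fraction G_k/ΣG = 0.4808/0.9710 = 0.4951, so I = 45.4 × 0.4951 = 22.48 A.

I ≈ 22.5 A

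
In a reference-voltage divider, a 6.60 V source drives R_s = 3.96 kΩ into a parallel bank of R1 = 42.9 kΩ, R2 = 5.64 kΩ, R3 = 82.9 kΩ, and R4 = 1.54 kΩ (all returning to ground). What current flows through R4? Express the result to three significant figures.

I ≈ 0.971 mA

Equivalent of the parallel group: R_p = 1.160 kΩ.
V_A = 6.60 × 1.160/5.120 = 1.495 V.
Branch current I = V_A/R4 = 1.495/1.54 = 0.9710 mA.
(Check via current divider: I_total = 1.289 mA; share G_k/ΣG = 0.7533 → same result.)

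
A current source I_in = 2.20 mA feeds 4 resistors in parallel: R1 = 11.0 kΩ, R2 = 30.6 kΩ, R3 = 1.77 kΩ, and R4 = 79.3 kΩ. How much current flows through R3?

Total conductance ΣG = 1/11.0 + 1/30.6 + 1/1.77 + 1/79.3 = 0.7012 (units of 1/kΩ).
By the current-divider rule, I = I_in · G_k/ΣG = 2.20 × 0.8058 = 1.773 mA.

I ≈ 1.77 mA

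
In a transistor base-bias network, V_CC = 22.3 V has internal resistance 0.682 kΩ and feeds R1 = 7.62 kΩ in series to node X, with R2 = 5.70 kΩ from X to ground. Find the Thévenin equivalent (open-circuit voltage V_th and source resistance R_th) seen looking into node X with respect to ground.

R1' = 0.682 + 7.62 = 8.302 kΩ (source resistance + R1).
Open-circuit (no load on X): V_th = V_CC · R2/(R1' + R2) = 22.3 × 5.70/(8.302 + 5.70) = 9.078 V.
Zeroing V_CC shorts the top of R1' to ground, so R_th = R1' ‖ R2 = 3.380 kΩ.

V_th ≈ 9.08 V, R_th ≈ 3.38 kΩ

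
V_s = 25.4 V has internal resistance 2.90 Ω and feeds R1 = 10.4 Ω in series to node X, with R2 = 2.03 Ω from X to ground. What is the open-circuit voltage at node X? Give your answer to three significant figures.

R1' = 2.90 + 10.4 = 13.30 Ω (source resistance + R1).
With X open, the divider is unloaded: V_th = 25.4 × 2.03/15.33 = 3.363 V.

V_th ≈ 3.36 V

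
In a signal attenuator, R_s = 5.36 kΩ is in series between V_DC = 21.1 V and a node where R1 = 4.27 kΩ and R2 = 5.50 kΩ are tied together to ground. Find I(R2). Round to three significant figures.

Parallel bank: R_p = 1/(1/4.27 + 1/5.50) = 2.404 kΩ.
Node voltage V_A = V_DC · R_p/(R_s + R_p) = 21.1 × 0.3096 = 6.533 V.
Branch current I = V_A/R2 = 6.533/5.50 = 1.188 mA.
(Check via current divider: I_total = 2.718 mA; share G_k/ΣG = 0.4371 → same result.)

I ≈ 1.19 mA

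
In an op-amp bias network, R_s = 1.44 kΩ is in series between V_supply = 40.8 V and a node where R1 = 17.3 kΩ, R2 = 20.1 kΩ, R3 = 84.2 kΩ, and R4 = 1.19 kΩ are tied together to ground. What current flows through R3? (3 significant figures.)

Parallel bank: R_p = 1/(1/17.3 + 1/20.1 + 1/84.2 + 1/1.19) = 1.042 kΩ.
V_A = 40.8 × 1.042/2.482 = 17.13 V.
Branch current I = V_A/R3 = 17.13/84.2 = 0.2034 mA.

I ≈ 0.203 mA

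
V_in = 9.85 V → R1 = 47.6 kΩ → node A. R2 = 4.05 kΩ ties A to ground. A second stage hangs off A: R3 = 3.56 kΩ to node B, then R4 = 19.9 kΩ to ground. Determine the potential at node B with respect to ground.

The second stage (R3 + R4 = 23.46 kΩ) loads node A in parallel with R2.
Effective lower resistance at A: R2 ‖ 23.46 = 3.454 kΩ.
V_A = 9.85 × 3.454/(47.6 + 3.454) = 0.6663 V.
V_B = V_A × 0.8483 = 0.5652 V.

V_B ≈ 0.565 V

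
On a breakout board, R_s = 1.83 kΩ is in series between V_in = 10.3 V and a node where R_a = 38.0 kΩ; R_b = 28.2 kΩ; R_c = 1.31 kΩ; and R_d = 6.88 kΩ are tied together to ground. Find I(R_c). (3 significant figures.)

Combine the parallel branches: R_p = (1/38.0 + 1/28.2 + 1/1.31 + 1/6.88)⁻¹ = 1.030 kΩ.
Node voltage V_A = V_in · R_p/(R_s + R_p) = 10.3 × 0.3602 = 3.710 V.
I(R_c) = V_A / R_c = 3.710/1.31 = 2.832 mA.
(Check via current divider: I_total = 3.601 mA; share G_k/ΣG = 0.7866 → same result.)

I ≈ 2.83 mA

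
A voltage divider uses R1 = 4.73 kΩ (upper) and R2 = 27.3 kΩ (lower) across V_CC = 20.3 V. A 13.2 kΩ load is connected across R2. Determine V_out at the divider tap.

R2 ‖ R_L = (27.3 × 13.2)/(27.3 + 13.2) = 8.898 kΩ.
Now apply the divider: V_out = 20.3 × 0.6529 = 13.25 V.

V_out ≈ 13.3 V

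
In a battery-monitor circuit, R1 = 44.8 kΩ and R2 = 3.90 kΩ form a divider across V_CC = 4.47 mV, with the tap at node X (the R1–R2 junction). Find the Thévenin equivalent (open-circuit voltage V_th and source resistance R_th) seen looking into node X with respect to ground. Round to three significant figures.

With X open, the divider is unloaded: V_th = 4.47 × 3.90/48.70 = 0.3580 mV.
Zeroing V_CC shorts the top of R1 to ground, so R_th = R1 ‖ R2 = 3.588 kΩ.

V_th ≈ 0.358 mV, R_th ≈ 3.59 kΩ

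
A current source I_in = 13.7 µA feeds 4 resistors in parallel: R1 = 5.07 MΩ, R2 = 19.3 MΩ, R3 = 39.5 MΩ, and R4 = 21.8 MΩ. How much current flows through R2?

I ≈ 2.22 µA

Conductances: ΣG = 1/5.07 + 1/19.3 + 1/39.5 + 1/21.8 = 0.3202 (1/MΩ).
By the current-divider rule, I = I_in · G_k/ΣG = 13.7 × 0.1618 = 2.217 µA.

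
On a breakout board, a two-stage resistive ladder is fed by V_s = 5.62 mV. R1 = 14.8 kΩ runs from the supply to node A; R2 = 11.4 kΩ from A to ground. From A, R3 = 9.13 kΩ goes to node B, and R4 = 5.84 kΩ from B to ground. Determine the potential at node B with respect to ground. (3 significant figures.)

Looking into the second stage from A: R3 + R4 = 14.97 kΩ appears in parallel with R2.
Effective lower resistance at A: R2 ‖ 14.97 = 6.472 kΩ.
V_A = 5.62 × 6.472/(14.8 + 6.472) = 1.710 mV.
Stage 2 is unloaded, so V_B = V_A · R4/(R3+R4) = 1.710 × 5.84/14.97 = 0.6670 mV.

V_B ≈ 0.667 mV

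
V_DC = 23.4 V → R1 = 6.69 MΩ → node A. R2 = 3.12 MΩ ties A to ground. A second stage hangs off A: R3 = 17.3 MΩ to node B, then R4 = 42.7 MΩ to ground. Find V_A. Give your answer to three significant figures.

V_A ≈ 7.19 V

Looking into the second stage from A: R3 + R4 = 60.00 MΩ appears in parallel with R2.
R2 ‖ (R3+R4) = 2.966 MΩ.
V_A = 23.4 × 2.966/(6.69 + 2.966) = 7.187 V.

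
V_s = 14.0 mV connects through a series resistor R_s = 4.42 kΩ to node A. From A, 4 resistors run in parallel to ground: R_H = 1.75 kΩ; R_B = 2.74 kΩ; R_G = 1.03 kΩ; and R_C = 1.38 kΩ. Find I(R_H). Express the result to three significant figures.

I ≈ 0.633 µA

Equivalent of the parallel group: R_p = 0.3800 kΩ.
Node voltage V_A = V_s · R_p/(R_s + R_p) = 14.0 × 0.07916 = 1.108 mV.
Branch current I = V_A/R_H = 1.108/1.75 = 0.6333 µA.
(Equivalently: I_total = 2.917 µA, then current-divider fraction G_k/ΣG = 0.2171.)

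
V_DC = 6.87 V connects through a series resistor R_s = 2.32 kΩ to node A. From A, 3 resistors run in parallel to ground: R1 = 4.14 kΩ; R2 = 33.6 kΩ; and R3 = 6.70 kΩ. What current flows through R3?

I ≈ 0.519 mA

Parallel bank: R_p = 1/(1/4.14 + 1/33.6 + 1/6.70) = 2.378 kΩ.
V_A by voltage divider: V_A = 6.87 × 2.378/(2.32 + 2.378) = 3.477 V.
Branch current I = V_A/R3 = 3.477/6.70 = 0.5190 mA.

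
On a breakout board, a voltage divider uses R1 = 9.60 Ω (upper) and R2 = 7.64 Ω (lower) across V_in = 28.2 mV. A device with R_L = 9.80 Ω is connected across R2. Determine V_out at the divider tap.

R2 ‖ R_L = (7.64 × 9.80)/(7.64 + 9.80) = 4.293 Ω.
Now apply the divider: V_out = 28.2 × 0.3090 = 8.714 mV.
(Unloaded it would be 12.5 mV; the load pulls it down.)

V_out ≈ 8.71 mV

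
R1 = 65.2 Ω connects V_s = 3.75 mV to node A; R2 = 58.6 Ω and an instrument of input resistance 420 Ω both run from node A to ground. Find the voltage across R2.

V_out ≈ 1.65 mV

R2 ‖ R_L = (58.6 × 420)/(58.6 + 420) = 51.42 Ω.
Then V_out = V_s · R2'/(R1 + R2') = 3.75 × 51.42/116.6 = 1.654 mV.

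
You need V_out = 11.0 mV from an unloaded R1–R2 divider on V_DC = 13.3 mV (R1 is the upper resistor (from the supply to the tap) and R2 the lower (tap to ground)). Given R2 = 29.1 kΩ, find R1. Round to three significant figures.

Required fraction k = V_out/V_DC = 0.8271.
So R1 = R2 · (V_DC/V_out − 1) = 29.1 × (13.3/11.0 − 1) = 29.1 × 0.2091 = 6.085 kΩ.

R1 ≈ 6.08 kΩ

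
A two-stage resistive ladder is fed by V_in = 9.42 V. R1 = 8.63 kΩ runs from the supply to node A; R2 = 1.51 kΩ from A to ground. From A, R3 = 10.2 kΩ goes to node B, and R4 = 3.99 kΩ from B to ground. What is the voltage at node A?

V_A ≈ 1.29 V

Node A sees R2 in parallel with the series input of stage 2, R3 + R4 = 14.19 kΩ.
Effective lower resistance at A: R2 ‖ 14.19 = 1.365 kΩ.
So V_A = 9.42 × 0.1365 = 1.286 V.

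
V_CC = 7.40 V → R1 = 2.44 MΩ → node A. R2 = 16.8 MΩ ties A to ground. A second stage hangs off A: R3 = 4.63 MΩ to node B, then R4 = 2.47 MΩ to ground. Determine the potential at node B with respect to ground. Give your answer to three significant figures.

V_B ≈ 1.73 V

Node A sees R2 in parallel with the series input of stage 2, R3 + R4 = 7.100 MΩ.
R2 ‖ (R3+R4) = 4.991 MΩ.
V_A = 7.40 × 4.991/(2.44 + 4.991) = 4.970 V.
Then the unloaded second divider: V_B = V_A × R4/(R3+R4) = 4.970 × 0.3479 = 1.729 V.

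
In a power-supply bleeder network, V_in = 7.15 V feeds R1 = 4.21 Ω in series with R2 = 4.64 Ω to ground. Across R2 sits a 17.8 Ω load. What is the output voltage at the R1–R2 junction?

V_out ≈ 3.34 V

The load sits in parallel with R2, giving an effective lower resistance R2' = R2·R_L/(R2+R_L) = 3.681 Ω.
Now apply the divider: V_out = 7.15 × 0.4665 = 3.335 V.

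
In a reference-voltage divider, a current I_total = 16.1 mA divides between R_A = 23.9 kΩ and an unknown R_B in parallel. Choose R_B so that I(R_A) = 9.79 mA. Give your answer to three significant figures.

R_B ≈ 37.1 kΩ

Two-branch current divider: I_A = I_total · R_B/(R_A + R_B).
With f = 0.6081, R_B = R_A · f/(1−f) = 23.9 × 1.552 = 37.08 kΩ.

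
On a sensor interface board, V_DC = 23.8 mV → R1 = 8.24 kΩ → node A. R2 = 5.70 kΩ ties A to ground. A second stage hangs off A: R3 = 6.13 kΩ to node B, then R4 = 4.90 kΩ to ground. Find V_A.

V_A ≈ 7.45 mV

Looking into the second stage from A: R3 + R4 = 11.03 kΩ appears in parallel with R2.
Effective lower resistance at A: R2 ‖ 11.03 = 3.758 kΩ.
So V_A = 23.8 × 0.3132 = 7.455 mV.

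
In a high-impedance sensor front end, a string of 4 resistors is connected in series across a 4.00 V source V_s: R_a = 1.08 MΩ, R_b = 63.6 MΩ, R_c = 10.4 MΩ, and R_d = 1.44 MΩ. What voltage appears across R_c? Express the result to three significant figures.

V ≈ 0.544 V

Series total: ΣR = 1.08 + 63.6 + 10.4 + 1.44 = 76.52 MΩ.
Voltage divider: V = V_s · (10.40 / 76.52) = 4.00 × 0.1359 = 0.5436 V.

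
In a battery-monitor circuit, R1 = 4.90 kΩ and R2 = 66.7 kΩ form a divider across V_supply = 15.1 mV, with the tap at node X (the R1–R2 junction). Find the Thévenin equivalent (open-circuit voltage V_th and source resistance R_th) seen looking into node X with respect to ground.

V_th ≈ 14.1 mV, R_th ≈ 4.56 kΩ

Open-circuit (no load on X): V_th = V_supply · R2/(R1 + R2) = 15.1 × 66.7/(4.900 + 66.7) = 14.07 mV.
Zeroing V_supply shorts the top of R1 to ground, so R_th = R1 ‖ R2 = 4.565 kΩ.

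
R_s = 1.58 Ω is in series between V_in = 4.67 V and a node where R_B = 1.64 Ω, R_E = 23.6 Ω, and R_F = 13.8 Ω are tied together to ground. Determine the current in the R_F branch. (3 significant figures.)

I ≈ 0.158 A

Parallel bank: R_p = 1/(1/1.64 + 1/23.6 + 1/13.8) = 1.380 Ω.
V_A by voltage divider: V_A = 4.67 × 1.380/(1.58 + 1.380) = 2.177 V.
I(R_F) = V_A / R_F = 2.177/13.8 = 0.1578 A.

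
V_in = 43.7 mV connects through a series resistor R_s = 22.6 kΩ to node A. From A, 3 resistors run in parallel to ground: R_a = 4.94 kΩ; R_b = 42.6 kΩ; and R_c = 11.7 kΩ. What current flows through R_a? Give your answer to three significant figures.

I ≈ 1.10 µA

Combine the parallel branches: R_p = (1/4.94 + 1/42.6 + 1/11.7)⁻¹ = 3.212 kΩ.
V_A by voltage divider: V_A = 43.7 × 3.212/(22.6 + 3.212) = 5.437 mV.
I(R_a) = V_A / R_a = 5.437/4.94 = 1.101 µA.
(Equivalently: I_total = 1.693 µA, then current-divider fraction G_k/ΣG = 0.6501.)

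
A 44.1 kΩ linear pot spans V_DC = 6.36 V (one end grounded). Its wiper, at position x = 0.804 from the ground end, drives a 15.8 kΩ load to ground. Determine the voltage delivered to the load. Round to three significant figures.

V_out ≈ 3.55 V

Split the track: R_lower = x·R_p = 35.46 kΩ, R_upper = (1−x)·R_p = 8.644 kΩ.
R_L loads the lower segment: effective lower R = 10.93 kΩ.
Then V_out = V_DC · 10.93/(8.644 + 10.93) = 3.551 V.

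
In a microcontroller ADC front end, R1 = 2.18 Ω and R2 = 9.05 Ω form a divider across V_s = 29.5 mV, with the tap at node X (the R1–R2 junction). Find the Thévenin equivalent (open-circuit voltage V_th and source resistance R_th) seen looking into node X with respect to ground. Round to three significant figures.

V_th is the unloaded tap voltage: V_s · R2/(R1+R2) = 29.5 × 0.8059 = 23.77 mV.
Zeroing V_s shorts the top of R1 to ground, so R_th = R1 ‖ R2 = 1.757 Ω.

V_th ≈ 23.8 mV, R_th ≈ 1.76 Ω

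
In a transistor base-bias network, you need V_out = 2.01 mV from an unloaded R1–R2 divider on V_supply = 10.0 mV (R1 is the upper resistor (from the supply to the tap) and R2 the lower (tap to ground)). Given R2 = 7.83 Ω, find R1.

R1 ≈ 31.1 Ω

The divider ratio is R2/(R1+R2) = 2.01/10.0 = 0.2010.
So R1 = R2 · (V_supply/V_out − 1) = 7.83 × (10.0/2.01 − 1) = 7.83 × 3.975 = 31.13 Ω.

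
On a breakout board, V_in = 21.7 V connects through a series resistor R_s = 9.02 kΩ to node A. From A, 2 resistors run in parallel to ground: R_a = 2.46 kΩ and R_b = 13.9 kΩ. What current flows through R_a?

I ≈ 1.66 mA

Equivalent of the parallel group: R_p = 2.090 kΩ.
V_A = 21.7 × 2.090/11.11 = 4.082 V.
I(R_a) = V_A / R_a = 4.082/2.46 = 1.659 mA.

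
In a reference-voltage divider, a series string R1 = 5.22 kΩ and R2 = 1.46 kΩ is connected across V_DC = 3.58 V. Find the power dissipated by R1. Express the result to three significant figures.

The common current is I = 3.58/6.680 = 0.5359 mA.
V(R1) = I·R = 2.798 V; P = V·I = 2.798 × 0.5359 = 1.499 mW.

P ≈ 1.50 mW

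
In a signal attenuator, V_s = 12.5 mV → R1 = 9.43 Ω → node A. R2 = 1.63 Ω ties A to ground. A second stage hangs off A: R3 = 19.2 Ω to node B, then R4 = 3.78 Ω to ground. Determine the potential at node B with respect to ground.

Node A sees R2 in parallel with the series input of stage 2, R3 + R4 = 22.98 Ω.
Effective lower resistance at A: R2 ‖ 22.98 = 1.522 Ω.
So V_A = 12.5 × 0.1390 = 1.737 mV.
Then the unloaded second divider: V_B = V_A × R4/(R3+R4) = 1.737 × 0.1645 = 0.2857 mV.

V_B ≈ 0.286 mV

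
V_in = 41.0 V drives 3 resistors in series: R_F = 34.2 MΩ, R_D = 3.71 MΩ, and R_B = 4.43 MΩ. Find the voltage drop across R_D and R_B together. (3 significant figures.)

ΣR = 34.2 + 3.71 + 4.43 = 42.34 MΩ.
R_{R_D..R_B} = 3.71 + 4.43 = 8.140 MΩ.
Voltage divider: V = V_in · (8.140 / 42.34) = 41.0 × 0.1923 = 7.882 V.

V ≈ 7.88 V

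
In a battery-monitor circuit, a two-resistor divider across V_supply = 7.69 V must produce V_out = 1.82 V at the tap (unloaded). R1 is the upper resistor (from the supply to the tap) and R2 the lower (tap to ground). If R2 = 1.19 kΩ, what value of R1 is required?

V_out/V_supply = R2/(R1+R2) = 0.2367.
Rearranging, R1 = R2·(1−k)/k = 1.19 × 3.225 = 3.838 kΩ.

R1 ≈ 3.84 kΩ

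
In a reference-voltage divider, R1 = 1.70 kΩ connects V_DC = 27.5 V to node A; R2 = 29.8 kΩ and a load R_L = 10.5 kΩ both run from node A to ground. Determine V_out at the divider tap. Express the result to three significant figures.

The load sits in parallel with R2, giving an effective lower resistance R2' = R2·R_L/(R2+R_L) = 7.764 kΩ.
Now apply the divider: V_out = 27.5 × 0.8204 = 22.56 V.

V_out ≈ 22.6 V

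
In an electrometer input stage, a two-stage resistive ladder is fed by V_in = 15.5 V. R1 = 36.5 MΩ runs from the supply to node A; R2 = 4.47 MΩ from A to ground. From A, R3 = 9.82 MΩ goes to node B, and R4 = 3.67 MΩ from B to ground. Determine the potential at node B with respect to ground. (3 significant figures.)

V_B ≈ 0.355 V

Node A sees R2 in parallel with the series input of stage 2, R3 + R4 = 13.49 MΩ.
R2 ‖ (R3+R4) = 3.357 MΩ.
So V_A = 15.5 × 0.08424 = 1.306 V.
Then the unloaded second divider: V_B = V_A × R4/(R3+R4) = 1.306 × 0.2721 = 0.3552 V.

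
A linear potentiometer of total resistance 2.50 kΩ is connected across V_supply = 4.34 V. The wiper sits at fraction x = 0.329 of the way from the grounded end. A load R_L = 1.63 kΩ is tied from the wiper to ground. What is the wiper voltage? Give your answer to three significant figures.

V_out ≈ 1.07 V

Split the track: R_lower = x·R_p = 0.8225 kΩ, R_upper = (1−x)·R_p = 1.678 kΩ.
Lower segment in parallel with the load: 0.8225 ‖ 1.63 = 0.5467 kΩ.
V_out = 4.34 × 0.5467/(1.678 + 0.5467) = 1.067 V.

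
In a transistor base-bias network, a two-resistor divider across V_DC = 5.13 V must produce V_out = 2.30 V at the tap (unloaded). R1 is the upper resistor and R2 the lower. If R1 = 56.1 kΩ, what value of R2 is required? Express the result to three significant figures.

R2 ≈ 45.6 kΩ

Required fraction k = V_out/V_DC = 0.4483.
Rearranging, R2 = R1·k/(1−k) = 56.1 × 0.8127 = 45.59 kΩ.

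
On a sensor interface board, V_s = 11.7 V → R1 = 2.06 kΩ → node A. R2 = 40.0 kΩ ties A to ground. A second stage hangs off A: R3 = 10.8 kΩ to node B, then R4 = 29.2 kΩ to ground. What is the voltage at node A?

V_A ≈ 10.6 V

The second stage (R3 + R4 = 40.00 kΩ) loads node A in parallel with R2.
R2 ‖ (R3+R4) = 20.00 kΩ.
V_A = 11.7 × 20.00/(2.06 + 20.00) = 10.61 V.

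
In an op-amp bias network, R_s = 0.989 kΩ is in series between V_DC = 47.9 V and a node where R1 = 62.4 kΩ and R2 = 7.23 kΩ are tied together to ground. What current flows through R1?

I ≈ 0.666 mA

Equivalent of the parallel group: R_p = 6.479 kΩ.
Node voltage V_A = V_DC · R_p/(R_s + R_p) = 47.9 × 0.8676 = 41.56 V.
I(R1) = V_A / R1 = 41.56/62.4 = 0.6660 mA.
(Check via current divider: I_total = 6.414 mA; share G_k/ΣG = 0.1038 → same result.)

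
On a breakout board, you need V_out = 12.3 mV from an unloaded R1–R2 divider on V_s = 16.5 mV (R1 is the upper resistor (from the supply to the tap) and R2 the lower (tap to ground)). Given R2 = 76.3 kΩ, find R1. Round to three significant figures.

Required fraction k = V_out/V_s = 0.7455.
Rearranging, R1 = R2·(1−k)/k = 76.3 × 0.3415 = 26.05 kΩ.

R1 ≈ 26.1 kΩ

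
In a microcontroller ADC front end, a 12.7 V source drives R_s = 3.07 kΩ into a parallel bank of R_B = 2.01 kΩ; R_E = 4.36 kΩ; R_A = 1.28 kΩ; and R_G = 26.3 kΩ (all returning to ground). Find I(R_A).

Equivalent of the parallel group: R_p = 0.6468 kΩ.
V_A by voltage divider: V_A = 12.7 × 0.6468/(3.07 + 0.6468) = 2.210 V.
Branch current I = V_A/R_A = 2.210/1.28 = 1.727 mA.
(Equivalently: I_total = 3.417 mA, then current-divider fraction G_k/ΣG = 0.5053.)

I ≈ 1.73 mA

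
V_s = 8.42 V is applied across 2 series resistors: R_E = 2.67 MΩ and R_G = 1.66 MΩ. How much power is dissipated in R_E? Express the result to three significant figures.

P ≈ 10.1 µW

The common current is I = 8.42/4.330 = 1.945 µA.
P(R_E) = I²·R_E = (1.945)² × 2.67 = 10.10 µW.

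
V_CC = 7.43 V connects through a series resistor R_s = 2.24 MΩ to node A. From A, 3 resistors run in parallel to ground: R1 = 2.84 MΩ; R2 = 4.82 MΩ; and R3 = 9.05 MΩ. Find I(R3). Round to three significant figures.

I ≈ 0.328 µA

Parallel bank: R_p = 1/(1/2.84 + 1/4.82 + 1/9.05) = 1.492 MΩ.
Node voltage V_A = V_CC · R_p/(R_s + R_p) = 7.43 × 0.3998 = 2.971 V.
Branch current I = V_A/R3 = 2.971/9.05 = 0.3283 µA.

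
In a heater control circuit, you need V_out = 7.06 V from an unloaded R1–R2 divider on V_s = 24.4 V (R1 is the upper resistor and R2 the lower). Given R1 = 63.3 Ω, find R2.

R2 ≈ 25.8 Ω

Required fraction k = V_out/V_s = 0.2893.
Rearranging, R2 = R1·k/(1−k) = 63.3 × 0.4072 = 25.77 Ω.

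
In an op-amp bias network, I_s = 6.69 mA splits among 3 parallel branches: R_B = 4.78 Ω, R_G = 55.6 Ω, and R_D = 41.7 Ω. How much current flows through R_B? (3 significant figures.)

Conductances: ΣG = 1/4.78 + 1/55.6 + 1/41.7 = 0.2512 (1/Ω).
Current divider: I(R_B) = I_s · G_k/ΣG = 6.69 × (0.2092/0.2512) = 6.69 × 0.8329 = 5.572 mA.

I ≈ 5.57 mA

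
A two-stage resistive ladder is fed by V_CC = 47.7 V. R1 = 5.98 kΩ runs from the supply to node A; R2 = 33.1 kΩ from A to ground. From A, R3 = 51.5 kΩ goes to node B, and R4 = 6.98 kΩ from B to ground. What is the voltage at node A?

V_A ≈ 37.2 V

The second stage (R3 + R4 = 58.48 kΩ) loads node A in parallel with R2.
R2 ‖ (R3+R4) = 21.14 kΩ.
So V_A = 47.7 × 0.7795 = 37.18 V.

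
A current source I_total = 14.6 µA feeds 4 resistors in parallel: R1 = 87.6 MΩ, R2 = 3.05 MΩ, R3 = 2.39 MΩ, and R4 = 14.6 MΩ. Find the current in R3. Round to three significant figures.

ΣG = 1/87.6 + 1/3.05 + 1/2.39 + 1/14.6 = 0.8262.
R3 takes the fraction G_k/ΣG = 0.4184/0.8262 = 0.5064, so I = 14.6 × 0.5064 = 7.394 µA.

I ≈ 7.39 µA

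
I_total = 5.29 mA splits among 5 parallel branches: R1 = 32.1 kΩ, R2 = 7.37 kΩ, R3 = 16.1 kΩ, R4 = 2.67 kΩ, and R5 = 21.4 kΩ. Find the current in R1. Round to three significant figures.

Total conductance ΣG = 1/32.1 + 1/7.37 + 1/16.1 + 1/2.67 + 1/21.4 = 0.6502 (units of 1/kΩ).
By the current-divider rule, I = I_total · G_k/ΣG = 5.29 × 0.04791 = 0.2535 mA.

I ≈ 0.253 mA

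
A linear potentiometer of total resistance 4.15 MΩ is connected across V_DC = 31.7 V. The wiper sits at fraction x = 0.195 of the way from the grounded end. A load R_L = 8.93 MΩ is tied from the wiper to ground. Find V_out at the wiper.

V_out ≈ 5.76 V

The pot divides into 3.341 MΩ above the wiper and 0.8093 MΩ below.
R_L loads the lower segment: effective lower R = 0.7420 MΩ.
V_out = 31.7 × 0.7420/(3.341 + 0.7420) = 5.761 V.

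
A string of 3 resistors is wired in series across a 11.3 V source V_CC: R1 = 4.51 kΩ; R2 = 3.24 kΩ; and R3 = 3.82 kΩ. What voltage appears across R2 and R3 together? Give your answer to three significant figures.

Total series resistance ΣR = 4.51 + 3.24 + 3.82 = 11.57 kΩ.
R_{R2..R3} = 3.24 + 3.82 = 7.060 kΩ.
By the voltage-divider rule, V = 11.3 × 7.060/11.57 = 6.895 V.

V ≈ 6.90 V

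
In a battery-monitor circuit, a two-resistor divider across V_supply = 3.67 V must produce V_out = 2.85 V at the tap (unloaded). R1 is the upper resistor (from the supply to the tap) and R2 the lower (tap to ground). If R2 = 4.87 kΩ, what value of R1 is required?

R1 ≈ 1.40 kΩ

The divider ratio is R2/(R1+R2) = 2.85/3.67 = 0.7766.
R1 = R2·(1/k − 1) = 4.87 × 0.2877 = 1.401 kΩ.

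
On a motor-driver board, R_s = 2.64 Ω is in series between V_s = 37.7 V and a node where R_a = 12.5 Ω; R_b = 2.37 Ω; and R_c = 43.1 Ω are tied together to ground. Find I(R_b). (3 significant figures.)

I ≈ 6.67 A

Equivalent of the parallel group: R_p = 1.904 Ω.
V_A by voltage divider: V_A = 37.7 × 1.904/(2.64 + 1.904) = 15.80 V.
I(R_b) = V_A / R_b = 15.80/2.37 = 6.666 A.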